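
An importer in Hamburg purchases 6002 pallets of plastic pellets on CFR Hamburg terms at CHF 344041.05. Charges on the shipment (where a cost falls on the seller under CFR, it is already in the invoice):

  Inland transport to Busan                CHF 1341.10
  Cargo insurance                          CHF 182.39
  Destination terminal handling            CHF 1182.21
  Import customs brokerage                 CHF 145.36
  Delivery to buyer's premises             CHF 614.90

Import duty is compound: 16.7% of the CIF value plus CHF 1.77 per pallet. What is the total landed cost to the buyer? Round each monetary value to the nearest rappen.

Total landed cost: CHF 414274.76

CFR: the seller pays costs through ocean freight to the destination port, but not insurance.
Already in the invoice (seller's account under CFR): inland to port — exclude.
CIF value = CFR price + insurance = 344041.05 + 182.39 = 344223.44
Ad valorem component: 344223.44 × 16.7% = 57485.31
Specific component: 6002 × 1.77 = 10623.54
Import duty = 57485.31 + 10623.54 = 68108.85
Buyer bears: insurance 182.39 + destination terminal 1182.21 + brokerage 145.36 + delivery 614.90 + duty 68108.85 = 70233.71
Landed cost = invoice 344041.05 + 70233.71 = 414274.76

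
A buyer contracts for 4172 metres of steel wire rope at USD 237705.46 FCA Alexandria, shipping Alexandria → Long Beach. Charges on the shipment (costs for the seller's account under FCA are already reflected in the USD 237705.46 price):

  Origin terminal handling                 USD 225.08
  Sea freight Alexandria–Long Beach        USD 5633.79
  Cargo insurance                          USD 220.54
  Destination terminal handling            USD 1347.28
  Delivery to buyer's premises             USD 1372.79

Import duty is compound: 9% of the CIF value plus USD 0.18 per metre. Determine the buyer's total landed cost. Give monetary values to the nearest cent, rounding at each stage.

Total landed cost: USD 269196.54

FCA: the seller delivers export-cleared goods to the carrier; the buyer bears costs from that point.
CIF value = FCA price + origin terminal + freight + insurance = 237705.46 + 225.08 + 5633.79 + 220.54 = 243784.87
Ad valorem component: 243784.87 × 9% = 21940.64
Specific component: 4172 × 0.18 = 750.96
Import duty = 21940.64 + 750.96 = 22691.60
Buyer bears: origin terminal 225.08 + freight 5633.79 + insurance 220.54 + destination terminal 1347.28 + delivery 1372.79 + duty 22691.60 = 31491.08
Landed cost = invoice 237705.46 + 31491.08 = 269196.54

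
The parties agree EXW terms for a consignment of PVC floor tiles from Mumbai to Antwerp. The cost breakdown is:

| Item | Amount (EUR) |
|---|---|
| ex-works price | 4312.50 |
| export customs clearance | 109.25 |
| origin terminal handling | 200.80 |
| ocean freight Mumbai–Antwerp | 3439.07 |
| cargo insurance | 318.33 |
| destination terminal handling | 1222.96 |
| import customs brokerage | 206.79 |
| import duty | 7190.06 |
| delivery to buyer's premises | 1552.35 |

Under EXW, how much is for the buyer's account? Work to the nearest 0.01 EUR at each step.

EXW: the seller makes goods available at their premises; the buyer bears all onward costs.
Seller's account: goods 4312.50 = 4312.50
Buyer's account: export clearance 109.25 + origin terminal 200.80 + freight 3439.07 + insurance 318.33 + destination terminal 1222.96 + brokerage 206.79 + duty 7190.06 + delivery 1552.35 = 14239.61

Buyer's account: EUR 14239.61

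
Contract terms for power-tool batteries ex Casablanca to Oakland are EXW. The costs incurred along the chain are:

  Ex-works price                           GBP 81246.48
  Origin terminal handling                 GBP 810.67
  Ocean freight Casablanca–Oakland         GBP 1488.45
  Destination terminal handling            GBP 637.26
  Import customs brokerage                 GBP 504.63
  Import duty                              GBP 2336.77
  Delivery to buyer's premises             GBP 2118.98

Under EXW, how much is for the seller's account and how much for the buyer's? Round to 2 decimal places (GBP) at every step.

Seller: GBP 81246.48; buyer: GBP 7896.76

EXW: the seller makes goods available at their premises; the buyer bears all onward costs.
Seller's account: goods 81246.48 = 81246.48
Buyer's account: origin terminal 810.67 + freight 1488.45 + destination terminal 637.26 + brokerage 504.63 + duty 2336.77 + delivery 2118.98 = 7896.76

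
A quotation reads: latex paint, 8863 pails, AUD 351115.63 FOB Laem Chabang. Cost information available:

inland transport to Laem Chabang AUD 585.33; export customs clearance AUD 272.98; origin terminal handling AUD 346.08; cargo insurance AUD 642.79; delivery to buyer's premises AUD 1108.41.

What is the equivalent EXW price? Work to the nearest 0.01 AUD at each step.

EXW price: AUD 349911.24

Not relevant to the conversion: delivery, insurance — on the buyer under both terms; not part of either seller's price.
From FOB to EXW, the seller no longer bears: inland to port, export clearance, origin terminal.
EXW price = 351115.63 − 585.33 − 272.98 − 346.08 = 349911.24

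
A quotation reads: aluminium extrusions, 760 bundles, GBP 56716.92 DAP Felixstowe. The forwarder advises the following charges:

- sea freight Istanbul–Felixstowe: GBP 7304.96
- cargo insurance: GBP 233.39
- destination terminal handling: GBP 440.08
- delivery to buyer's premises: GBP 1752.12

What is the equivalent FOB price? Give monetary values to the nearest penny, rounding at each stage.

FOB price: GBP 46986.37

From DAP to FOB, the seller no longer bears: freight, insurance, destination terminal, delivery.
FOB price = 56716.92 − 7304.96 − 233.39 − 440.08 − 1752.12 = 46986.37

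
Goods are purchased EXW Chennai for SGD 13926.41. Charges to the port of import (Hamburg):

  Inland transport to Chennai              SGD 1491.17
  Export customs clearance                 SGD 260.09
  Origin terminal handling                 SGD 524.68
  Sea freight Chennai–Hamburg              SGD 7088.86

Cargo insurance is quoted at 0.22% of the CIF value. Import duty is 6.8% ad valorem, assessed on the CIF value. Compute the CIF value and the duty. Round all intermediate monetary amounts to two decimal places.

Let C be the CIF value. C = EXW price + pre-shipment costs + freight + 0.22% × C
C − 0.22% × C = 13926.41 + 1491.17 + 260.09 + 524.68 + 7088.86
0.9978 × C = 23291.21
C = 23291.21 / 0.9978 = 23342.56
Insurance premium = 0.22% × 23342.56 = 51.35
Import duty = 23342.56 × 6.8% = 1587.29

CIF value: SGD 23342.56; import duty: SGD 1587.29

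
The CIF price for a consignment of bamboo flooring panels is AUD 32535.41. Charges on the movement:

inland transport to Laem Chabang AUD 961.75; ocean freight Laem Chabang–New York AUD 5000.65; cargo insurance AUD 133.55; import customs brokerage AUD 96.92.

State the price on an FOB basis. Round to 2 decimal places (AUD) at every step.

FOB price: AUD 27401.21

Not relevant to the conversion: inland to port — on the seller under both CIF and FOB; already in the CIF price and stays in the FOB price. brokerage — on the buyer under both terms; not part of either seller's price.
From CIF to FOB, the seller no longer bears: freight, insurance.
FOB price = 32535.41 − 5000.65 − 133.55 = 27401.21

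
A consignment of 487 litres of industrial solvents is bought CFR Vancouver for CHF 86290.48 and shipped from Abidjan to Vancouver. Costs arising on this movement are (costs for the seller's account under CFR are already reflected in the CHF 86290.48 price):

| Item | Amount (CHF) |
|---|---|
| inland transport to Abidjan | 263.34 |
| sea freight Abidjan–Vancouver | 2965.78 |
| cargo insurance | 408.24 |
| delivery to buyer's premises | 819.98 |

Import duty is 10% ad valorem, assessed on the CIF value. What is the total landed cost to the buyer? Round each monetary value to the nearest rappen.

Total landed cost: CHF 96188.57

CFR: the seller pays costs through ocean freight to the destination port, but not insurance.
Already in the invoice (seller's account under CFR): inland to port, freight — exclude.
CIF value = CFR price + insurance = 86290.48 + 408.24 = 86698.72
Import duty = 86698.72 × 10% = 8669.87
Buyer bears: insurance 408.24 + delivery 819.98 + duty 8669.87 = 9898.09
Landed cost = invoice 86290.48 + 9898.09 = 96188.57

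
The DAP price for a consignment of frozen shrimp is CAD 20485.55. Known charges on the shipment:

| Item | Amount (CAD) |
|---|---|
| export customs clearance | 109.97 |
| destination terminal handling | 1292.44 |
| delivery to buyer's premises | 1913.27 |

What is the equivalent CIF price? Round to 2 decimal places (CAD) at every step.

Not relevant to the conversion: export clearance — on the seller under both DAP and CIF; already in the DAP price and stays in the CIF price.
From DAP to CIF, the seller no longer bears: destination terminal, delivery.
CIF price = 20485.55 − 1292.44 − 1913.27 = 17279.84

CIF price: CAD 17279.84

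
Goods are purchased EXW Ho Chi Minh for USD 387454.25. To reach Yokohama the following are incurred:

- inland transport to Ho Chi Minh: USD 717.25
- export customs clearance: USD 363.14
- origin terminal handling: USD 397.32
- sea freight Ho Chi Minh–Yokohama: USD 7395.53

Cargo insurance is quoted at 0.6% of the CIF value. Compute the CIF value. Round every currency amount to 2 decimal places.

CIF value: USD 398719.81

Let C be the CIF value. C = EXW price + pre-shipment costs + freight + 0.6% × C
C − 0.6% × C = 387454.25 + 717.25 + 363.14 + 397.32 + 7395.53
0.994 × C = 396327.49
C = 396327.49 / 0.994 = 398719.81
Insurance premium = 0.6% × 398719.81 = 2392.32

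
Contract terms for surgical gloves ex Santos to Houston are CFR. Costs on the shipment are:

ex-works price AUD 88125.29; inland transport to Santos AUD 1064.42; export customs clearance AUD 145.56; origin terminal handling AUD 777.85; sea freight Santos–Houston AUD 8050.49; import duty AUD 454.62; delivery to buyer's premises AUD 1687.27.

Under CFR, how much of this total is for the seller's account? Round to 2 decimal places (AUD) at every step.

Seller's account: AUD 98163.61

CFR: the seller pays costs through ocean freight to the destination port, but not insurance.
Seller's account: goods 88125.29 + inland to port 1064.42 + export clearance 145.56 + origin terminal 777.85 + freight 8050.49 = 98163.61
Buyer's account: duty 454.62 + delivery 1687.27 = 2141.89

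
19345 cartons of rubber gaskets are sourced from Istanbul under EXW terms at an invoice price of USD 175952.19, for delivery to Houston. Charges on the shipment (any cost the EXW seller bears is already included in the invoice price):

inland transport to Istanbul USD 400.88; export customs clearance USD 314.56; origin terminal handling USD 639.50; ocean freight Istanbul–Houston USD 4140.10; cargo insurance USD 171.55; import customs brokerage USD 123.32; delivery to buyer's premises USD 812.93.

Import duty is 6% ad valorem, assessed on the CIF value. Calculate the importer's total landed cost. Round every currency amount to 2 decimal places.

EXW: the seller makes goods available at their premises; the buyer bears all onward costs.
CIF value = EXW price + inland to port + export clearance + origin terminal + freight + insurance = 175952.19 + 400.88 + 314.56 + 639.50 + 4140.10 + 171.55 = 181618.78
Import duty = 181618.78 × 6% = 10897.13
Buyer bears: inland to port 400.88 + export clearance 314.56 + origin terminal 639.50 + freight 4140.10 + insurance 171.55 + brokerage 123.32 + delivery 812.93 + duty 10897.13 = 17499.97
Landed cost = invoice 175952.19 + 17499.97 = 193452.16

Total landed cost: USD 193452.16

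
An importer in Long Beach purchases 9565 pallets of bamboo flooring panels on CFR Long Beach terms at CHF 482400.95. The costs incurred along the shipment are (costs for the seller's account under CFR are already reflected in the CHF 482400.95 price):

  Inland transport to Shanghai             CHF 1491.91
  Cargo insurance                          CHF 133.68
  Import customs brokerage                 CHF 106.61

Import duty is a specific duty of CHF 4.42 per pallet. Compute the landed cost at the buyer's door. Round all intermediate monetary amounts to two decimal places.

Total landed cost: CHF 524918.54

CFR: the seller pays costs through ocean freight to the destination port, but not insurance.
Already in the invoice (seller's account under CFR): inland to port — exclude.
CIF value = CFR price + insurance = 482400.95 + 133.68 = 482534.63
Import duty = 9565 × 4.42 = 42277.30
Buyer bears: insurance 133.68 + brokerage 106.61 + duty 42277.30 = 42517.59
Landed cost = invoice 482400.95 + 42517.59 = 524918.54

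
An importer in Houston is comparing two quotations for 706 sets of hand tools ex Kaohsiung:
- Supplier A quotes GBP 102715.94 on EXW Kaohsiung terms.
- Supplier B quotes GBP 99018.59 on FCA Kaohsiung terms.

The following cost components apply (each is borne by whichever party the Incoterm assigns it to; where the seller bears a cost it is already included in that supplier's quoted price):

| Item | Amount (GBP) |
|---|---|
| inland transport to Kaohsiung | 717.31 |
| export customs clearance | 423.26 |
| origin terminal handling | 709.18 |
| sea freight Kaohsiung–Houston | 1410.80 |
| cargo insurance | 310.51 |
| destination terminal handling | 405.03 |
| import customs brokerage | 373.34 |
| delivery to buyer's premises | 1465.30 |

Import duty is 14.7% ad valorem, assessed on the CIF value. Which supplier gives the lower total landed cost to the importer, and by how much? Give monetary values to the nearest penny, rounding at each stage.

Supplier A (EXW):
CIF value = EXW price + inland to port + export clearance + origin terminal + freight + insurance = 102715.94 + 717.31 + 423.26 + 709.18 + 1410.80 + 310.51 = 106287.00
Import duty = 106287.00 × 14.7% = 15624.19
Buyer bears (A): 717.31 + 423.26 + 709.18 + 1410.80 + 310.51 + 405.03 + 373.34 + 1465.30 = 5814.73
Landed cost (A) = invoice 102715.94 + 5814.73 + duty 15624.19 = 124154.86
Supplier B (FCA):
CIF value = FCA price + origin terminal + freight + insurance = 99018.59 + 709.18 + 1410.80 + 310.51 = 101449.08
Import duty = 101449.08 × 14.7% = 14913.01
Buyer bears (B): 709.18 + 1410.80 + 310.51 + 405.03 + 373.34 + 1465.30 = 4674.16
Landed cost (B) = invoice 99018.59 + 4674.16 + duty 14913.01 = 118605.76
Difference = |124154.86 − 118605.76| = 5549.10

Supplier B is cheaper by GBP 5549.10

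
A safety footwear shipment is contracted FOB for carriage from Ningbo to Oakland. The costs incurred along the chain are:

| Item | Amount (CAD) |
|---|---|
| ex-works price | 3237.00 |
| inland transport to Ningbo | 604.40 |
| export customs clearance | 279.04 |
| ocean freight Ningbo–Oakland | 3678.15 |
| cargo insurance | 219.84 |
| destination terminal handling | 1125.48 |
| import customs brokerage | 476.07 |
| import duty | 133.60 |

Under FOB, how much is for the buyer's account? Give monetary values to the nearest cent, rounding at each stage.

Buyer's account: CAD 5633.14

FOB: the seller bears costs until goods are on board at the origin port; the buyer bears freight, insurance and all costs thereafter.
Seller's account: goods 3237.00 + inland to port 604.40 + export clearance 279.04 = 4120.44
Buyer's account: freight 3678.15 + insurance 219.84 + destination terminal 1125.48 + brokerage 476.07 + duty 133.60 = 5633.14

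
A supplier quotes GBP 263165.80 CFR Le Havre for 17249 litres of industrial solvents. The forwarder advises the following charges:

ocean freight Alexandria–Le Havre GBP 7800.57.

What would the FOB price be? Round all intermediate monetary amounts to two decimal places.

FOB price: GBP 255365.23

From CFR to FOB, the seller no longer bears: freight.
FOB price = 263165.80 − 7800.57 = 255365.23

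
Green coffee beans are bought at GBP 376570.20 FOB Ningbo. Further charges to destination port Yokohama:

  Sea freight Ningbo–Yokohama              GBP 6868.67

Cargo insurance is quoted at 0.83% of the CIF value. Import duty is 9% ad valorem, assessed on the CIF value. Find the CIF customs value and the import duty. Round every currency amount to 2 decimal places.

CIF value: GBP 386648.05; import duty: GBP 34798.32

Let C be the CIF value. C = FOB price + freight + 0.83% × C
C − 0.83% × C = 376570.20 + 6868.67
0.9917 × C = 383438.87
C = 383438.87 / 0.9917 = 386648.05
Insurance premium = 0.83% × 386648.05 = 3209.18
Import duty = 386648.05 × 9% = 34798.32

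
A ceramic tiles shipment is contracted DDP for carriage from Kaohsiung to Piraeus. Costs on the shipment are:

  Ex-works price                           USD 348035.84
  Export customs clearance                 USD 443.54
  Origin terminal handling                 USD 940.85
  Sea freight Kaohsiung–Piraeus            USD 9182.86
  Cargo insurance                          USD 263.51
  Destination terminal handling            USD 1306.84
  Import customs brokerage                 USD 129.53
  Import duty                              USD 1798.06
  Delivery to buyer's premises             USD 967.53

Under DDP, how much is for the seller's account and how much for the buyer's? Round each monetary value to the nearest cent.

Seller: USD 363068.56; buyer: USD 0.00

DDP: the seller bears all costs including import duty.
Seller's account: goods 348035.84 + export clearance 443.54 + origin terminal 940.85 + freight 9182.86 + insurance 263.51 + destination terminal 1306.84 + brokerage 129.53 + duty 1798.06 + delivery 967.53 = 363068.56
Buyer's account: 0.00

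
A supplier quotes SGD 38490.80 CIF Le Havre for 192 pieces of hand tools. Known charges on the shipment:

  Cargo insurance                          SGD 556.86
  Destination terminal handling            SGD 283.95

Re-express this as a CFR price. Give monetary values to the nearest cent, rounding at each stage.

Not relevant to the conversion: destination terminal — on the buyer under both terms; not part of either seller's price.
From CIF to CFR, the seller no longer bears: insurance.
CFR price = 38490.80 − 556.86 = 37933.94

CFR price: SGD 37933.94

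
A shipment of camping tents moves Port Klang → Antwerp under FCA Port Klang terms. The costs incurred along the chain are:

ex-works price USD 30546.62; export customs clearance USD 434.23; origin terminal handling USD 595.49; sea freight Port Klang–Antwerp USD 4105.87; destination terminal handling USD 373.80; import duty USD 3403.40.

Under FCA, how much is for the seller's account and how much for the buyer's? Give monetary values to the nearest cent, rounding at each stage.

FCA: the seller delivers export-cleared goods to the carrier; the buyer bears costs from that point.
Seller's account: goods 30546.62 + export clearance 434.23 = 30980.85
Buyer's account: origin terminal 595.49 + freight 4105.87 + destination terminal 373.80 + duty 3403.40 = 8478.56

Seller: USD 30980.85; buyer: USD 8478.56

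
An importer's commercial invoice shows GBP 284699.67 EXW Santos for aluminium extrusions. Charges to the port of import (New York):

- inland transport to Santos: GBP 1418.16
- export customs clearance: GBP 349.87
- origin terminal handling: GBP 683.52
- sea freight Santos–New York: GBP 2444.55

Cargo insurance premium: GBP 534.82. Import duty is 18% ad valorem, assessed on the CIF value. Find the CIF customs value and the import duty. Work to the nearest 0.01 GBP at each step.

CIF = EXW price + pre-shipment costs + freight + insurance
CIF = 284699.67 + 1418.16 + 349.87 + 683.52 + 2444.55 + 534.82 = 290130.59
Import duty = 290130.59 × 18% = 52223.51

CIF value: GBP 290130.59; import duty: GBP 52223.51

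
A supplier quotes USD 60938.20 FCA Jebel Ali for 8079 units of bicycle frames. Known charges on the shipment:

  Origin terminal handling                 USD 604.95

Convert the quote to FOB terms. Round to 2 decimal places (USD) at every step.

From FCA to FOB, the seller additionally bears: origin terminal.
FOB price = 60938.20 + 604.95 = 61543.15

FOB price: USD 61543.15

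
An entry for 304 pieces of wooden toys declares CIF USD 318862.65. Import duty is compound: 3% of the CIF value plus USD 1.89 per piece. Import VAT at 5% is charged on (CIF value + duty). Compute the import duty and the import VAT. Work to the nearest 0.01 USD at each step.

Import duty: USD 10140.44; import VAT: USD 16450.15

Ad valorem component: 318862.65 × 3% = 9565.88
Specific component: 304 × 1.89 = 574.56
Import duty = 9565.88 + 574.56 = 10140.44
VAT base = CIF + duty = 318862.65 + 10140.44 = 329003.09
Import VAT = 329003.09 × 5% = 16450.15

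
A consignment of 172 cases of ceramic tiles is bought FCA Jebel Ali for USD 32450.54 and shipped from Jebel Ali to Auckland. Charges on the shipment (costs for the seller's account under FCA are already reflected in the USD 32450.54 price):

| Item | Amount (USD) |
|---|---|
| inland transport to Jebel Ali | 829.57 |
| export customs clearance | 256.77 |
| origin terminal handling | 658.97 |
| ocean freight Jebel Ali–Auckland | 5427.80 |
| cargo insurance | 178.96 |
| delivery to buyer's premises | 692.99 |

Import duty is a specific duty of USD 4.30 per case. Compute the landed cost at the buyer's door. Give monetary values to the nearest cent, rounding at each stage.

Total landed cost: USD 40148.86

FCA: the seller delivers export-cleared goods to the carrier; the buyer bears costs from that point.
Already in the invoice (seller's account under FCA): inland to port, export clearance — exclude.
CIF value = FCA price + origin terminal + freight + insurance = 32450.54 + 658.97 + 5427.80 + 178.96 = 38716.27
Import duty = 172 × 4.30 = 739.60
Buyer bears: origin terminal 658.97 + freight 5427.80 + insurance 178.96 + delivery 692.99 + duty 739.60 = 7698.32
Landed cost = invoice 32450.54 + 7698.32 = 40148.86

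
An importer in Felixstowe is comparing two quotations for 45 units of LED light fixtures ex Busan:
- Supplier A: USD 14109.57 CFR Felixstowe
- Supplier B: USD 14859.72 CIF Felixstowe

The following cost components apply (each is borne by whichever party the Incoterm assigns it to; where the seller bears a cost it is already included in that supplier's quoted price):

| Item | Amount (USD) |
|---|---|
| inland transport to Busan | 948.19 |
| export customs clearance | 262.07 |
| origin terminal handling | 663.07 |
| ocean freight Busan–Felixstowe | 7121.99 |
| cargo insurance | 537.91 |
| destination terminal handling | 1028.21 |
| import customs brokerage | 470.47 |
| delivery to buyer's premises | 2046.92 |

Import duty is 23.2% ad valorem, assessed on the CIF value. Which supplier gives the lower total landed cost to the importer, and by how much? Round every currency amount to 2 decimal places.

Supplier A (CFR):
CIF value = CFR price + insurance = 14109.57 + 537.91 = 14647.48
Import duty = 14647.48 × 23.2% = 3398.22
Buyer bears (A): 537.91 + 1028.21 + 470.47 + 2046.92 = 4083.51
Landed cost (A) = invoice 14109.57 + 4083.51 + duty 3398.22 = 21591.30
Supplier B (CIF):
The CIF price already equals the CIF value: 14859.72
Import duty = 14859.72 × 23.2% = 3447.46
Buyer bears (B): 1028.21 + 470.47 + 2046.92 = 3545.60
Landed cost (B) = invoice 14859.72 + 3545.60 + duty 3447.46 = 21852.78
Difference = |21591.30 − 21852.78| = 261.48

Supplier A is cheaper by USD 261.48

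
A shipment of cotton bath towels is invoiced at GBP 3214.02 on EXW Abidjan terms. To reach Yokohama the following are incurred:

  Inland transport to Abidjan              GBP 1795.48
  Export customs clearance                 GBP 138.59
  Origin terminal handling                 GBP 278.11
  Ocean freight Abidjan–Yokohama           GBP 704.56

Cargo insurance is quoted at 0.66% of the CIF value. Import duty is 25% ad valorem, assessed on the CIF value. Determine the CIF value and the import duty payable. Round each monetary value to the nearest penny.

Let C be the CIF value. C = EXW price + pre-shipment costs + freight + 0.66% × C
C − 0.66% × C = 3214.02 + 1795.48 + 138.59 + 278.11 + 704.56
0.9934 × C = 6130.76
C = 6130.76 / 0.9934 = 6171.49
Insurance premium = 0.66% × 6171.49 = 40.73
Import duty = 6171.49 × 25% = 1542.87

CIF value: GBP 6171.49; import duty: GBP 1542.87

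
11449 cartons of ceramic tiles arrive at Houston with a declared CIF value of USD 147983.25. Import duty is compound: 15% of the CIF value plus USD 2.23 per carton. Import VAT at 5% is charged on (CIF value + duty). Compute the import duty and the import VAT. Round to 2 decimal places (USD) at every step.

Ad valorem component: 147983.25 × 15% = 22197.49
Specific component: 11449 × 2.23 = 25531.27
Import duty = 22197.49 + 25531.27 = 47728.76
VAT base = CIF + duty = 147983.25 + 47728.76 = 195712.01
Import VAT = 195712.01 × 5% = 9785.60

Import duty: USD 47728.76; import VAT: USD 9785.60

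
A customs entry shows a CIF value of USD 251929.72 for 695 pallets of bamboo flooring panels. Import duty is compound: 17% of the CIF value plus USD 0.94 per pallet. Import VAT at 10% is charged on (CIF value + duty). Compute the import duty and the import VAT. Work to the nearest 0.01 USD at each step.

Ad valorem component: 251929.72 × 17% = 42828.05
Specific component: 695 × 0.94 = 653.30
Import duty = 42828.05 + 653.30 = 43481.35
VAT base = CIF + duty = 251929.72 + 43481.35 = 295411.07
Import VAT = 295411.07 × 10% = 29541.11

Import duty: USD 43481.35; import VAT: USD 29541.11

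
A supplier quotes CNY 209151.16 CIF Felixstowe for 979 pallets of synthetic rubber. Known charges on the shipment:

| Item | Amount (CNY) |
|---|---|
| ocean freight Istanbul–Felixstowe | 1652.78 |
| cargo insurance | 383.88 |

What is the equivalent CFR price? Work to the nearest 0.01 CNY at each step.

CFR price: CNY 208767.28

Not relevant to the conversion: freight — on the seller under both CIF and CFR; already in the CIF price and stays in the CFR price.
From CIF to CFR, the seller no longer bears: insurance.
CFR price = 209151.16 − 383.88 = 208767.28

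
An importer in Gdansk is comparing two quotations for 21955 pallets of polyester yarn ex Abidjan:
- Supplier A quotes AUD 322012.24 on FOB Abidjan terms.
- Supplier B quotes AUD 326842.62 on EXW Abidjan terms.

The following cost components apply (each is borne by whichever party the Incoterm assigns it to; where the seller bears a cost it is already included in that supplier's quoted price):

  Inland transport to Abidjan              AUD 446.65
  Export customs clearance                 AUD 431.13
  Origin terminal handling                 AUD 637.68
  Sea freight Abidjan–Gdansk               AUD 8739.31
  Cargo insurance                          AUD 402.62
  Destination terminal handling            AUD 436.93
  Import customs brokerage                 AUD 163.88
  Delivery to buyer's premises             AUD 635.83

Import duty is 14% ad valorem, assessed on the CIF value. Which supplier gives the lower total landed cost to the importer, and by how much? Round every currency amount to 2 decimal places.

Supplier A (FOB):
CIF value = FOB price + freight + insurance = 322012.24 + 8739.31 + 402.62 = 331154.17
Import duty = 331154.17 × 14% = 46361.58
Buyer bears (A): 8739.31 + 402.62 + 436.93 + 163.88 + 635.83 = 10378.57
Landed cost (A) = invoice 322012.24 + 10378.57 + duty 46361.58 = 378752.39
Supplier B (EXW):
CIF value = EXW price + inland to port + export clearance + origin terminal + freight + insurance = 326842.62 + 446.65 + 431.13 + 637.68 + 8739.31 + 402.62 = 337500.01
Import duty = 337500.01 × 14% = 47250.00
Buyer bears (B): 446.65 + 431.13 + 637.68 + 8739.31 + 402.62 + 436.93 + 163.88 + 635.83 = 11894.03
Landed cost (B) = invoice 326842.62 + 11894.03 + duty 47250.00 = 385986.65
Difference = |378752.39 − 385986.65| = 7234.26

Supplier A is cheaper by AUD 7234.26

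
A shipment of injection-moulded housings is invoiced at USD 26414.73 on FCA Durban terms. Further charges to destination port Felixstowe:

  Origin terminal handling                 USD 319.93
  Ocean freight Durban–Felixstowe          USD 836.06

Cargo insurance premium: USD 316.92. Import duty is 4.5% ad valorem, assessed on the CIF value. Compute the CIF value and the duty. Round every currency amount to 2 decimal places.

CIF value: USD 27887.64; import duty: USD 1254.94

CIF = FCA price + pre-shipment costs + freight + insurance
CIF = 26414.73 + 319.93 + 836.06 + 316.92 = 27887.64
Import duty = 27887.64 × 4.5% = 1254.94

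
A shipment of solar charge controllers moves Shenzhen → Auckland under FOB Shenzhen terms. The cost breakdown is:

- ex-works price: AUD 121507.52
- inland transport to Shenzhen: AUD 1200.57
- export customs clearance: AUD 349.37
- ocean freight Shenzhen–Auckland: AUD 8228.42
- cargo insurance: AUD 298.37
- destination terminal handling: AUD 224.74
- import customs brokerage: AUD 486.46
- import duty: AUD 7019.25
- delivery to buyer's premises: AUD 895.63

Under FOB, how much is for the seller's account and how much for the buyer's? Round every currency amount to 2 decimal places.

FOB: the seller bears costs until goods are on board at the origin port; the buyer bears freight, insurance and all costs thereafter.
Seller's account: goods 121507.52 + inland to port 1200.57 + export clearance 349.37 = 123057.46
Buyer's account: freight 8228.42 + insurance 298.37 + destination terminal 224.74 + brokerage 486.46 + duty 7019.25 + delivery 895.63 = 17152.87

Seller: AUD 123057.46; buyer: AUD 17152.87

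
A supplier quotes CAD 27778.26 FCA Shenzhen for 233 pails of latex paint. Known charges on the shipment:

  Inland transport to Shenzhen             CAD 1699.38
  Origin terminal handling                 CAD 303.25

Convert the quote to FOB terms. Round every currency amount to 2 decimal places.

Not relevant to the conversion: inland to port — on the seller under both FCA and FOB; already in the FCA price and stays in the FOB price.
From FCA to FOB, the seller additionally bears: origin terminal.
FOB price = 27778.26 + 303.25 = 28081.51

FOB price: CAD 28081.51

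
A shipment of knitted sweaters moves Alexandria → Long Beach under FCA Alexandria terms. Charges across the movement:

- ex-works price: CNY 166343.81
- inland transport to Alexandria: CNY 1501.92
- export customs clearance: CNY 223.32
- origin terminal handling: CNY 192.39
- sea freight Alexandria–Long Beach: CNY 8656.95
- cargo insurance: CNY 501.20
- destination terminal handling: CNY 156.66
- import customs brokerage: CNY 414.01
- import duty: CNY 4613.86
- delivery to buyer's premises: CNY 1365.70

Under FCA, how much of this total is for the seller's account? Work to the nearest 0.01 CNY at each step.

FCA: the seller delivers export-cleared goods to the carrier; the buyer bears costs from that point.
Seller's account: goods 166343.81 + inland to port 1501.92 + export clearance 223.32 = 168069.05
Buyer's account: origin terminal 192.39 + freight 8656.95 + insurance 501.20 + destination terminal 156.66 + brokerage 414.01 + duty 4613.86 + delivery 1365.70 = 15900.77

Seller's account: CNY 168069.05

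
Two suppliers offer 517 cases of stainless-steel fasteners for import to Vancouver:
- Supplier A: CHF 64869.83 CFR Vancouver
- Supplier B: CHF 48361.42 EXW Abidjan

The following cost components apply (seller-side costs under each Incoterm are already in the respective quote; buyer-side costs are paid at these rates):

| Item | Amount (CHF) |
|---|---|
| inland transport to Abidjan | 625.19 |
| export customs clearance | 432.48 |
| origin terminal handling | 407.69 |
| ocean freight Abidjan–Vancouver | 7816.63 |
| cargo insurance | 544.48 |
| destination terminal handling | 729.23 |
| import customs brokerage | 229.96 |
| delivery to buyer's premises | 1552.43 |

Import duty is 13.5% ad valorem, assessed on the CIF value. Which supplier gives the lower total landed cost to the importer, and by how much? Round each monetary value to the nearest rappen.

Supplier A (CFR):
CIF value = CFR price + insurance = 64869.83 + 544.48 = 65414.31
Import duty = 65414.31 × 13.5% = 8830.93
Buyer bears (A): 544.48 + 729.23 + 229.96 + 1552.43 = 3056.10
Landed cost (A) = invoice 64869.83 + 3056.10 + duty 8830.93 = 76756.86
Supplier B (EXW):
CIF value = EXW price + inland to port + export clearance + origin terminal + freight + insurance = 48361.42 + 625.19 + 432.48 + 407.69 + 7816.63 + 544.48 = 58187.89
Import duty = 58187.89 × 13.5% = 7855.37
Buyer bears (B): 625.19 + 432.48 + 407.69 + 7816.63 + 544.48 + 729.23 + 229.96 + 1552.43 = 12338.09
Landed cost (B) = invoice 48361.42 + 12338.09 + duty 7855.37 = 68554.88
Difference = |76756.86 − 68554.88| = 8201.98

Supplier B is cheaper by CHF 8201.98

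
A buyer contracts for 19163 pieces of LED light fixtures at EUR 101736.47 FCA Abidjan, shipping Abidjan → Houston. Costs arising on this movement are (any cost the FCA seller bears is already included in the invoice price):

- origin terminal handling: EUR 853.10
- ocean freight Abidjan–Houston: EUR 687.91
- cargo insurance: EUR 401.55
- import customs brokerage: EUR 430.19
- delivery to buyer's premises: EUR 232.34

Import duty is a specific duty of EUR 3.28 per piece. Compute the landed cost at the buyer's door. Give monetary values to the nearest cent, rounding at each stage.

FCA: the seller delivers export-cleared goods to the carrier; the buyer bears costs from that point.
CIF value = FCA price + origin terminal + freight + insurance = 101736.47 + 853.10 + 687.91 + 401.55 = 103679.03
Import duty = 19163 × 3.28 = 62854.64
Buyer bears: origin terminal 853.10 + freight 687.91 + insurance 401.55 + brokerage 430.19 + delivery 232.34 + duty 62854.64 = 65459.73
Landed cost = invoice 101736.47 + 65459.73 = 167196.20

Total landed cost: EUR 167196.20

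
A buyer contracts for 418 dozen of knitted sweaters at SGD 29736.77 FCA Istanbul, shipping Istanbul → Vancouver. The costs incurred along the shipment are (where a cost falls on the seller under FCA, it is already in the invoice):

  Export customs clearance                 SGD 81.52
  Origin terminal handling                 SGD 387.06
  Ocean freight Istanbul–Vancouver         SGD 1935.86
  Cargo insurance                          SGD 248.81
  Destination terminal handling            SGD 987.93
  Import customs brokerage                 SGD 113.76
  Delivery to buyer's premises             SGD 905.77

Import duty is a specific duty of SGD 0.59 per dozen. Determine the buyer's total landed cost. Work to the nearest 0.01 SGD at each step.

Total landed cost: SGD 34562.58

FCA: the seller delivers export-cleared goods to the carrier; the buyer bears costs from that point.
Already in the invoice (seller's account under FCA): export clearance — exclude.
CIF value = FCA price + origin terminal + freight + insurance = 29736.77 + 387.06 + 1935.86 + 248.81 = 32308.50
Import duty = 418 × 0.59 = 246.62
Buyer bears: origin terminal 387.06 + freight 1935.86 + insurance 248.81 + destination terminal 987.93 + brokerage 113.76 + delivery 905.77 + duty 246.62 = 4825.81
Landed cost = invoice 29736.77 + 4825.81 = 34562.58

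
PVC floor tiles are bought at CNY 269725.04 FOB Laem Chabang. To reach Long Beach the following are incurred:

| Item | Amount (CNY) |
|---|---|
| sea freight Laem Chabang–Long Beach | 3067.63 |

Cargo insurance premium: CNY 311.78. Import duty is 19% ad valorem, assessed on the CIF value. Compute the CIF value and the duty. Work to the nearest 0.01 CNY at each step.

CIF = FOB price + freight + insurance
CIF = 269725.04 + 3067.63 + 311.78 = 273104.45
Import duty = 273104.45 × 19% = 51889.85

CIF value: CNY 273104.45; import duty: CNY 51889.85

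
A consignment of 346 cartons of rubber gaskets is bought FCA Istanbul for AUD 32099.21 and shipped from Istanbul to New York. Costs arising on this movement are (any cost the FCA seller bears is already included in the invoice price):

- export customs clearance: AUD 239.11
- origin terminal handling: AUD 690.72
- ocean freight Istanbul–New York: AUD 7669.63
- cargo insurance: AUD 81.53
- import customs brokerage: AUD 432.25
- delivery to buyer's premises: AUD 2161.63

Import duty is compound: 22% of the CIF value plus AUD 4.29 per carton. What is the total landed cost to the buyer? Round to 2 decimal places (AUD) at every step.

Total landed cost: AUD 53538.35

FCA: the seller delivers export-cleared goods to the carrier; the buyer bears costs from that point.
Already in the invoice (seller's account under FCA): export clearance — exclude.
CIF value = FCA price + origin terminal + freight + insurance = 32099.21 + 690.72 + 7669.63 + 81.53 = 40541.09
Ad valorem component: 40541.09 × 22% = 8919.04
Specific component: 346 × 4.29 = 1484.34
Import duty = 8919.04 + 1484.34 = 10403.38
Buyer bears: origin terminal 690.72 + freight 7669.63 + insurance 81.53 + brokerage 432.25 + delivery 2161.63 + duty 10403.38 = 21439.14
Landed cost = invoice 32099.21 + 21439.14 = 53538.35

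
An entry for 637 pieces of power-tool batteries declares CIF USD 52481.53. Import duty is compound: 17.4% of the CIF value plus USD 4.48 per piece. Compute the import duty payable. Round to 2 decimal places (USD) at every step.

Import duty: USD 11985.55

Ad valorem component: 52481.53 × 17.4% = 9131.79
Specific component: 637 × 4.48 = 2853.76
Import duty = 9131.79 + 2853.76 = 11985.55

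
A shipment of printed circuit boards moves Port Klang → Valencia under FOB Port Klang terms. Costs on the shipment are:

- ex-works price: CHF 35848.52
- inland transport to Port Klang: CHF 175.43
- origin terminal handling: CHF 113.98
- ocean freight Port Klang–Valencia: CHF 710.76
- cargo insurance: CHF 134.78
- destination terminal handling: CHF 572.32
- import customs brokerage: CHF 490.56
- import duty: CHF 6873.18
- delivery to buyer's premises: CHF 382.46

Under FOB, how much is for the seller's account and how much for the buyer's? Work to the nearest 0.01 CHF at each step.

FOB: the seller bears costs until goods are on board at the origin port; the buyer bears freight, insurance and all costs thereafter.
Seller's account: goods 35848.52 + inland to port 175.43 + origin terminal 113.98 = 36137.93
Buyer's account: freight 710.76 + insurance 134.78 + destination terminal 572.32 + brokerage 490.56 + duty 6873.18 + delivery 382.46 = 9164.06

Seller: CHF 36137.93; buyer: CHF 9164.06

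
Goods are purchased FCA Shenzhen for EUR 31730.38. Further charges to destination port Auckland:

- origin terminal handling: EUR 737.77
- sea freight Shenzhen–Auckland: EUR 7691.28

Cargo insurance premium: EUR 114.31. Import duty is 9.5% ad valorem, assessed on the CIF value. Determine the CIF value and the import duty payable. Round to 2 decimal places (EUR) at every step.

CIF = FCA price + pre-shipment costs + freight + insurance
CIF = 31730.38 + 737.77 + 7691.28 + 114.31 = 40273.74
Import duty = 40273.74 × 9.5% = 3826.01

CIF value: EUR 40273.74; import duty: EUR 3826.01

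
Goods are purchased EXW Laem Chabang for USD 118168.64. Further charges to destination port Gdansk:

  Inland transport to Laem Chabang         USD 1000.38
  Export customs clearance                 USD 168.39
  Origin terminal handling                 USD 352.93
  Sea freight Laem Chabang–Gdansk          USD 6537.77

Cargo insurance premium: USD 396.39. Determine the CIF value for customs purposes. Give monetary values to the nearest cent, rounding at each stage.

CIF = EXW price + pre-shipment costs + freight + insurance
CIF = 118168.64 + 1000.38 + 168.39 + 352.93 + 6537.77 + 396.39 = 126624.50

CIF value: USD 126624.50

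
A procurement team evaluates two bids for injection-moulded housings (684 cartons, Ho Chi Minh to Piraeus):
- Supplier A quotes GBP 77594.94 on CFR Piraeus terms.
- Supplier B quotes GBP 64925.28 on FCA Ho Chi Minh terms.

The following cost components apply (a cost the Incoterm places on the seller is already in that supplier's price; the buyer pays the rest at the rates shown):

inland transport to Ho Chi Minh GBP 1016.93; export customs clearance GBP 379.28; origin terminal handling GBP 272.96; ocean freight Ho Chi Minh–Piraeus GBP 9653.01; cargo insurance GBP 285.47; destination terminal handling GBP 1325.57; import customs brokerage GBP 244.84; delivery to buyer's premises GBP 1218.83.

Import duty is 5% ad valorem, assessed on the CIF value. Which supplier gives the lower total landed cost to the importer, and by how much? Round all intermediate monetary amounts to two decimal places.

Supplier A (CFR):
CIF value = CFR price + insurance = 77594.94 + 285.47 = 77880.41
Import duty = 77880.41 × 5% = 3894.02
Buyer bears (A): 285.47 + 1325.57 + 244.84 + 1218.83 = 3074.71
Landed cost (A) = invoice 77594.94 + 3074.71 + duty 3894.02 = 84563.67
Supplier B (FCA):
CIF value = FCA price + origin terminal + freight + insurance = 64925.28 + 272.96 + 9653.01 + 285.47 = 75136.72
Import duty = 75136.72 × 5% = 3756.84
Buyer bears (B): 272.96 + 9653.01 + 285.47 + 1325.57 + 244.84 + 1218.83 = 13000.68
Landed cost (B) = invoice 64925.28 + 13000.68 + duty 3756.84 = 81682.80
Difference = |84563.67 − 81682.80| = 2880.87

Supplier B is cheaper by GBP 2880.87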